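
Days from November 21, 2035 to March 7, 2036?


From November 21, 2035 to March 7, 2036
Rest of November 2035: 30 - 21 = 9
Full months: December 31, January 31, February 2036 29
Days into March 2036: 7
Total = 9 + 31 + 31 + 29 + 7 = 107 days

107 days


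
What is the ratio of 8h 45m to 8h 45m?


Duration 1: 525 minutes
Duration 2: 525 minutes
Ratio = 525:525
GCD = 525
Simplified = 1:1
As a decimal: 1/1 = 1.00

1:1 (1.00)


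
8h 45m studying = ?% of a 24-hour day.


36.5%

Time: 525 minutes
Day: 1440 minutes
Percentage = (525/1440) × 100 ≈ 36.5%


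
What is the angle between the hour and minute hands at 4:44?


122.0°

Hour hand = 4×30 + 44×0.5 = 142.0°
Minute hand = 44×6 = 264°
Difference = |142.0 - 264| = 122.0°


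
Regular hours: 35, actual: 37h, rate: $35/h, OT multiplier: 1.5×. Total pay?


Regular: 35h × $35 = $1225.00
Overtime: 37 - 35 = 2h
OT pay: 2h × $35 × 1.5 = $105.00
Total = $1225.00 + $105.00 = $1330.00

$1330.00


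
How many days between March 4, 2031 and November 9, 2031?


250 days

From March 4, 2031 to November 9, 2031
Rest of March 2031: 31 - 4 = 27
Full months: April 30, May 31, June 30, July 31, August 31, September 30, October 31
Days into November 2031: 9
Total = 27 + 30 + 31 + 30 + 31 + 31 + 30 + 31 + 9 = 250 days


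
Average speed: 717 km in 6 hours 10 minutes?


Distance: 717 km
Time: 6h 10m = 370 min = 370/60 = 37/6 hours
Speed = 717 ÷ (37/6) = 717 × 6 / 37 = 4302/37 ≈ 116.3 km/h

116.3 km/h


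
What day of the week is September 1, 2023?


Zeller's congruence:
q=1, m=9, k=23, j=20
h = (1 + ⌊13×10/5⌋ + 23 + ⌊23/4⌋ + ⌊20/4⌋ - 2×20) mod 7
= (1 + 26 + 23 + 5 + 5 - 40) mod 7
= 20 mod 7 = 6
h=6 → Friday

Friday


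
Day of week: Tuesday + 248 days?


Friday

Start: Tuesday (index 1)
(1 + 248) mod 7
= 249 mod 7
= 4
Index 4 → Friday


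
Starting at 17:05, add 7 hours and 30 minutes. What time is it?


Start: 1025 minutes from midnight
Add: 450 minutes
Total: 1475 minutes
Hours: 1475 ÷ 60 = 24 remainder 35
24 ≥ 24 → 24 - 24 = 0 (next day)

00:35 (next day)


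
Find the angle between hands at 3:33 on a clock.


Hour hand = 3×30 + 33×0.5 = 106.5°
Minute hand = 33×6 = 198°
Difference = |106.5 - 198| = 91.5°

91.5°


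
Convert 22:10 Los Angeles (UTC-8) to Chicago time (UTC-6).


00:10 (next day)

Time difference = UTC-6 - UTC-8 = +2 hours
New hour = (22 + 2) mod 24
= 24 mod 24 = 0
Minutes unchanged → 00:10; 24 ≥ 24 → next day


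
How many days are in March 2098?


Month: March (month 3)
March has 31 days

31 days


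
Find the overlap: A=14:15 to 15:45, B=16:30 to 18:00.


0 minutes

Meeting A: 855-945 (in minutes from midnight)
Meeting B: 990-1080
Overlap start = max(855, 990) = 990
Overlap end = min(945, 1080) = 945
Overlap = max(0, 945 - 990) = 0 min


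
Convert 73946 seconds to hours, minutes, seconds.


Hours: 73946 ÷ 3600 = 20 remainder 1946
Minutes: 1946 ÷ 60 = 32 remainder 26
Seconds: 26

20h 32m 26s


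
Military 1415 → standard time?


2:15 PM

Hour: 14
14 - 12 = 2 → PM


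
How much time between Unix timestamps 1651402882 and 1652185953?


783071 seconds (217.5 hours / 9.06 days)

Difference = 1652185953 - 1651402882 = 783071 seconds
In hours: 783071 / 3600 ≈ 217.5
In days: 783071 / 86400 ≈ 9.06


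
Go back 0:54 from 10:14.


Start: 614 minutes from midnight
Subtract: 54 minutes
Remaining: 614 - 54 = 560
Hours: 9, Minutes: 20

09:20


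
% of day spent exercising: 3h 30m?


14.6%

Time: 210 minutes
Day: 1440 minutes
Percentage = (210/1440) × 100 ≈ 14.6%


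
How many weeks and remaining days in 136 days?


19 weeks 3 days

Weeks: 136 ÷ 7 = 19 remainder 3


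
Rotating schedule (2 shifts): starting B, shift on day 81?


Shifts: A, B
Start: B (index 1)
Day 81: (1 + 81 - 1) mod 2
= 81 mod 2
= 1
Index 1 → shift B

Shift B


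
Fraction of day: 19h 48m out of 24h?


0.8250 (82.50%)

Total minutes: 19×60 + 48 = 1188
Day = 24×60 = 1440 minutes
Fraction = 1188/1440 = 0.8250
As a percentage: 1188/1440 × 100 = 82.50%


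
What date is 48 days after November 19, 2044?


January 6, 2045

Start: November 19, 2044
Add 48 days
November 19 → December 1: 30 - 19 + 1 = 12 days (48 - 12 = 36 left)
December 1 → January 1: 31 - 1 + 1 = 31 days (36 - 31 = 5 left)
January 1 + 5 = January 6, 2045


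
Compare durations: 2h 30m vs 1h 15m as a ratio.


Duration 1: 150 minutes
Duration 2: 75 minutes
Ratio = 150:75
GCD = 75
Simplified = 2:1
As a decimal: 2/1 = 2.00

2:1 (2.00)


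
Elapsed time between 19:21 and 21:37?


End time in minutes: 21×60 + 37 = 1297
Start time in minutes: 19×60 + 21 = 1161
Difference = 1297 - 1161 = 136 minutes
= 2 hours 16 minutes

2h 16m


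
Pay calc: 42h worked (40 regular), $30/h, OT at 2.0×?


$1320.00

Regular: 40h × $30 = $1200.00
Overtime: 42 - 40 = 2h
OT pay: 2h × $30 × 2.0 = $120.00
Total = $1200.00 + $120.00 = $1320.00


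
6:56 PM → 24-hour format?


18:56

Input: 6:56 PM
PM: 6 + 12 = 18


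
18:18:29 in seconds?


65909 seconds

Hours: 18 × 3600 = 64800
Minutes: 18 × 60 = 1080
Seconds: 29
Total = 64800 + 1080 + 29 = 65909


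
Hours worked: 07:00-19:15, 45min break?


11h 30m (690 minutes)

Total time = (19×60+15) - (7×60+0)
= 1155 - 420 = 735 min
Minus break: 735 - 45 = 690 min
= 11h 30m


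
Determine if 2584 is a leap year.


Yes

Rules: divisible by 4 AND (not by 100 OR by 400)
2584 ÷ 4 = 646 exactly → divisible by 4
2584 ÷ 100 = 25 remainder 84 → not divisible by 100
Divisible by 4 but not by 100 → leap year


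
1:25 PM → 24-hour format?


Input: 1:25 PM
PM: 1 + 12 = 13

13:25


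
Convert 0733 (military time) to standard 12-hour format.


Hour: 7
7 < 12 → AM

7:33 AM


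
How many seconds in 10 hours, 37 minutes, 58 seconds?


38278 seconds

Hours: 10 × 3600 = 36000
Minutes: 37 × 60 = 2220
Seconds: 58
Total = 36000 + 2220 + 58 = 38278


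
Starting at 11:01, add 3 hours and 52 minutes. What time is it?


14:53

Start: 661 minutes from midnight
Add: 232 minutes
Total: 893 minutes
Hours: 893 ÷ 60 = 14 remainder 53


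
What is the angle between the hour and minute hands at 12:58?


41.0°

Hour hand (12 ≡ 0 on the dial): 0×30 + 58×0.5 = 29.0°
Minute hand = 58×6 = 348°
Difference = |29.0 - 348| = 319.0°
Since > 180°: 360 - 319.0 = 41.0°


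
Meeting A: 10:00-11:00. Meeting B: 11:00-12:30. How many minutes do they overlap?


Meeting A: 600-660 (in minutes from midnight)
Meeting B: 660-750
Overlap start = max(600, 660) = 660
Overlap end = min(660, 750) = 660
Overlap = max(0, 660 - 660) = 0 min

0 minutes


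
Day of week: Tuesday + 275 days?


Thursday

Start: Tuesday (index 1)
(1 + 275) mod 7
= 276 mod 7
= 3
Index 3 → Thursday


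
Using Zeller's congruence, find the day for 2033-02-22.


Tuesday

Zeller's congruence:
q=22, m=14, k=32, j=20
h = (22 + ⌊13×15/5⌋ + 32 + ⌊32/4⌋ + ⌊20/4⌋ - 2×20) mod 7
= (22 + 39 + 32 + 8 + 5 - 40) mod 7
= 66 mod 7 = 3
h=3 → Tuesday


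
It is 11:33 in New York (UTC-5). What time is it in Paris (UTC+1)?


17:33

Time difference = UTC+1 - UTC-5 = +6 hours
New hour = (11 + 6) mod 24
= 17 mod 24 = 17
Minutes unchanged → 17:33


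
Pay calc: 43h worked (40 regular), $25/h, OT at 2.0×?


$1150.00

Regular: 40h × $25 = $1000.00
Overtime: 43 - 40 = 3h
OT pay: 3h × $25 × 2.0 = $150.00
Total = $1000.00 + $150.00 = $1150.00


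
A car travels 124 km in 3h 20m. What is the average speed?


Distance: 124 km
Time: 3h 20m = 200 min = 200/60 = 10/3 hours
Speed = 124 ÷ (10/3) = 124 × 3 / 10 = 372/10 = 37.2 km/h

37.2 km/h


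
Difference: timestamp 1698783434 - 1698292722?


Difference = 1698783434 - 1698292722 = 490712 seconds
In hours: 490712 / 3600 ≈ 136.3
In days: 490712 / 86400 ≈ 5.68

490712 seconds (136.3 hours / 5.68 days)


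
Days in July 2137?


Month: July (month 7)
July has 31 days

31 days


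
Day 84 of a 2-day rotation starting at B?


Shifts: A, B
Start: B (index 1)
Day 84: (1 + 84 - 1) mod 2
= 84 mod 2
= 0
Index 0 → shift A

Shift A


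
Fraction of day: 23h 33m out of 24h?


Total minutes: 23×60 + 33 = 1413
Day = 24×60 = 1440 minutes
Fraction = 1413/1440 ≈ 0.9813
As a percentage: 1413/1440 × 100 ≈ 98.13%

0.9813 (98.13%)


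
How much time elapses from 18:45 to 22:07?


3h 22m

End time in minutes: 22×60 + 7 = 1327
Start time in minutes: 18×60 + 45 = 1125
Difference = 1327 - 1125 = 202 minutes
= 3 hours 22 minutes


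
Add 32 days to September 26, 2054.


Start: September 26, 2054
Add 32 days
September 26 → October 1: 30 - 26 + 1 = 5 days (32 - 5 = 27 left)
October 1 + 27 = October 28, 2054

October 28, 2054


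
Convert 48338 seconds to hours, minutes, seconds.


13h 25m 38s

Hours: 48338 ÷ 3600 = 13 remainder 1538
Minutes: 1538 ÷ 60 = 25 remainder 38
Seconds: 38


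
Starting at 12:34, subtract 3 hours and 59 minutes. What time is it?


Start: 754 minutes from midnight
Subtract: 239 minutes
Remaining: 754 - 239 = 515
Hours: 8, Minutes: 35

08:35


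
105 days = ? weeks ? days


15 weeks 0 days

Weeks: 105 ÷ 7 = 15 remainder 0


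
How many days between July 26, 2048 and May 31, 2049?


309 days

From July 26, 2048 to May 31, 2049
Rest of July 2048: 31 - 26 = 5
Full months: August 31, September 30, October 31, November 30, December 31, January 31, February 2049 28, March 31, April 30
Days into May 2049: 31
Total = 5 + 31 + 30 + 31 + 30 + 31 + 31 + 28 + 31 + 30 + 31 = 309 days


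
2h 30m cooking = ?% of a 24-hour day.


Time: 150 minutes
Day: 1440 minutes
Percentage = (150/1440) × 100 ≈ 10.4%

10.4%


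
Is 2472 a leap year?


Yes

Rules: divisible by 4 AND (not by 100 OR by 400)
2472 ÷ 4 = 618 exactly → divisible by 4
2472 ÷ 100 = 24 remainder 72 → not divisible by 100
Divisible by 4 but not by 100 → leap year


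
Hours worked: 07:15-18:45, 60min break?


Total time = (18×60+45) - (7×60+15)
= 1125 - 435 = 690 min
Minus break: 690 - 60 = 630 min
= 10h 30m

10h 30m (630 minutes)


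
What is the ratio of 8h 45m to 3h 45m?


Duration 1: 525 minutes
Duration 2: 225 minutes
Ratio = 525:225
GCD = 75
Simplified = 7:3
As a decimal: 7/3 ≈ 2.33

7:3 (2.33)


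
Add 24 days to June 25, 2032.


July 19, 2032

Start: June 25, 2032
Add 24 days
June 25 → July 1: 30 - 25 + 1 = 6 days (24 - 6 = 18 left)
July 1 + 18 = July 19, 2032


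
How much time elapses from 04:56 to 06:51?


1h 55m

End time in minutes: 6×60 + 51 = 411
Start time in minutes: 4×60 + 56 = 296
Difference = 411 - 296 = 115 minutes
= 1 hours 55 minutes


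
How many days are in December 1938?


31 days

Month: December (month 12)
December has 31 days


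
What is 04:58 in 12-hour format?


4:58 AM

Hour: 4
4 < 12 → AM


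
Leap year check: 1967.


Rules: divisible by 4 AND (not by 100 OR by 400)
1967 ÷ 4 = 491 remainder 3 → not divisible by 4
Not divisible by 4 → not a leap year

No


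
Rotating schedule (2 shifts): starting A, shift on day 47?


Shift A

Shifts: A, B
Start: A (index 0)
Day 47: (0 + 47 - 1) mod 2
= 46 mod 2
= 0
Index 0 → shift A


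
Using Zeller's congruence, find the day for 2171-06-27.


Thursday

Zeller's congruence:
q=27, m=6, k=71, j=21
h = (27 + ⌊13×7/5⌋ + 71 + ⌊71/4⌋ + ⌊21/4⌋ - 2×21) mod 7
= (27 + 18 + 71 + 17 + 5 - 42) mod 7
= 96 mod 7 = 5
h=5 → Thursday


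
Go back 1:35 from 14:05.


12:30

Start: 845 minutes from midnight
Subtract: 95 minutes
Remaining: 845 - 95 = 750
Hours: 12, Minutes: 30


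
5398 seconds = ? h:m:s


1h 29m 58s

Hours: 5398 ÷ 3600 = 1 remainder 1798
Minutes: 1798 ÷ 60 = 29 remainder 58
Seconds: 58


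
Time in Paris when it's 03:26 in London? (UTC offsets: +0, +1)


Time difference = UTC+1 - UTC+0 = +1 hours
New hour = (3 + 1) mod 24
= 4 mod 24 = 4
Minutes unchanged → 04:26

04:26


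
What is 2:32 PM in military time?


14:32

Input: 2:32 PM
PM: 2 + 12 = 14


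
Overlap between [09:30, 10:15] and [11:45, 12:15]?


Meeting A: 570-615 (in minutes from midnight)
Meeting B: 705-735
Overlap start = max(570, 705) = 705
Overlap end = min(615, 735) = 615
Overlap = max(0, 615 - 705) = 0 min

0 minutes


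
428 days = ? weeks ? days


61 weeks 1 days

Weeks: 428 ÷ 7 = 61 remainder 1


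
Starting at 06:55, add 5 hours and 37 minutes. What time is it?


Start: 415 minutes from midnight
Add: 337 minutes
Total: 752 minutes
Hours: 752 ÷ 60 = 12 remainder 32

12:32


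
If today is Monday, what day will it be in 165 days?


Start: Monday (index 0)
(0 + 165) mod 7
= 165 mod 7
= 4
Index 4 → Friday

Friday


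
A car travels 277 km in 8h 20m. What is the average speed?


Distance: 277 km
Time: 8h 20m = 500 min = 500/60 = 25/3 hours
Speed = 277 ÷ (25/3) = 277 × 3 / 25 = 831/25 ≈ 33.2 km/h

33.2 km/h


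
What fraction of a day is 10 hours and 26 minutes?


0.4347 (43.47%)

Total minutes: 10×60 + 26 = 626
Day = 24×60 = 1440 minutes
Fraction = 626/1440 ≈ 0.4347
As a percentage: 626/1440 × 100 ≈ 43.47%


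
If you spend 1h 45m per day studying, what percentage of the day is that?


Time: 105 minutes
Day: 1440 minutes
Percentage = (105/1440) × 100 ≈ 7.3%

7.3%


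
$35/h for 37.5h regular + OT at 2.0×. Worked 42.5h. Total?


$1662.50

Regular: 37.5h × $35 = $1312.50
Overtime: 42.5 - 37.5 = 5.0h
OT pay: 5.0h × $35 × 2.0 = $350.00
Total = $1312.50 + $350.00 = $1662.50


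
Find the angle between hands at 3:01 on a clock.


84.5°

Hour hand = 3×30 + 1×0.5 = 90.5°
Minute hand = 1×6 = 6°
Difference = |90.5 - 6| = 84.5°


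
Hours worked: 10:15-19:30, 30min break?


Total time = (19×60+30) - (10×60+15)
= 1170 - 615 = 555 min
Minus break: 555 - 30 = 525 min
= 8h 45m

8h 45m (525 minutes)


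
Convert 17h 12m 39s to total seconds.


61959 seconds

Hours: 17 × 3600 = 61200
Minutes: 12 × 60 = 720
Seconds: 39
Total = 61200 + 720 + 39 = 61959


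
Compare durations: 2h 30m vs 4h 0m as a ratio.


Duration 1: 150 minutes
Duration 2: 240 minutes
Ratio = 150:240
GCD = 30
Simplified = 5:8
As a decimal: 5/8 ≈ 0.63

5:8 (0.63)


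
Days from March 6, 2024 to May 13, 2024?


68 days

From March 6, 2024 to May 13, 2024
Rest of March 2024: 31 - 6 = 25
Full months: April 30
Days into May 2024: 13
Total = 25 + 30 + 13 = 68 days


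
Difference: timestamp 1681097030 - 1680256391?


Difference = 1681097030 - 1680256391 = 840639 seconds
In hours: 840639 / 3600 ≈ 233.5
In days: 840639 / 86400 ≈ 9.73

840639 seconds (233.5 hours / 9.73 days)


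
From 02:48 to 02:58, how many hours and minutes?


0h 10m

End time in minutes: 2×60 + 58 = 178
Start time in minutes: 2×60 + 48 = 168
Difference = 178 - 168 = 10 minutes
= 0 hours 10 minutes


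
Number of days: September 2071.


Month: September (month 9)
September has 30 days

30 days


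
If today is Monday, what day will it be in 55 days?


Sunday

Start: Monday (index 0)
(0 + 55) mod 7
= 55 mod 7
= 6
Index 6 → Sunday


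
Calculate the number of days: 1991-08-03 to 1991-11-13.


102 days

From August 3, 1991 to November 13, 1991
Rest of August 1991: 31 - 3 = 28
Full months: September 30, October 31
Days into November 1991: 13
Total = 28 + 30 + 31 + 13 = 102 days


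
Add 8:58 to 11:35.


Start: 695 minutes from midnight
Add: 538 minutes
Total: 1233 minutes
Hours: 1233 ÷ 60 = 20 remainder 33

20:33


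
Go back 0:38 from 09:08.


08:30

Start: 548 minutes from midnight
Subtract: 38 minutes
Remaining: 548 - 38 = 510
Hours: 8, Minutes: 30


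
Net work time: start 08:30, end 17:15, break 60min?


7h 45m (465 minutes)

Total time = (17×60+15) - (8×60+30)
= 1035 - 510 = 525 min
Minus break: 525 - 60 = 465 min
= 7h 45m


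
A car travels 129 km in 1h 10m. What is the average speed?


110.6 km/h

Distance: 129 km
Time: 1h 10m = 70 min = 70/60 = 7/6 hours
Speed = 129 ÷ (7/6) = 129 × 6 / 7 = 774/7 ≈ 110.6 km/h


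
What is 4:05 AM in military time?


Input: 4:05 AM
AM hour stays: 4

04:05


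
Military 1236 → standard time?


12:36 PM

Hour: 12
12 → 12 PM (noon)


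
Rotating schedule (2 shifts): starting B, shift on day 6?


Shifts: A, B
Start: B (index 1)
Day 6: (1 + 6 - 1) mod 2
= 6 mod 2
= 0
Index 0 → shift A

Shift A


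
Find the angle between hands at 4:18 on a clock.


21.0°

Hour hand = 4×30 + 18×0.5 = 129.0°
Minute hand = 18×6 = 108°
Difference = |129.0 - 108| = 21.0°


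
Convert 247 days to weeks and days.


Weeks: 247 ÷ 7 = 35 remainder 2

35 weeks 2 days


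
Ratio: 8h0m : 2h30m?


16:5 (3.20)

Duration 1: 480 minutes
Duration 2: 150 minutes
Ratio = 480:150
GCD = 30
Simplified = 16:5
As a decimal: 16/5 = 3.20


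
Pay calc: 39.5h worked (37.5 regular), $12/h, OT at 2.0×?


$498.00

Regular: 37.5h × $12 = $450.00
Overtime: 39.5 - 37.5 = 2.0h
OT pay: 2.0h × $12 × 2.0 = $48.00
Total = $450.00 + $48.00 = $498.00


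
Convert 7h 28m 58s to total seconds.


26938 seconds

Hours: 7 × 3600 = 25200
Minutes: 28 × 60 = 1680
Seconds: 58
Total = 25200 + 1680 + 58 = 26938


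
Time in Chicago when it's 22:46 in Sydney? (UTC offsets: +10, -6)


Time difference = UTC-6 - UTC+10 = -16 hours
New hour = (22 -16) mod 24
= 6 mod 24 = 6
Minutes unchanged → 06:46

06:46


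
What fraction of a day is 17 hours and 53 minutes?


Total minutes: 17×60 + 53 = 1073
Day = 24×60 = 1440 minutes
Fraction = 1073/1440 ≈ 0.7451
As a percentage: 1073/1440 × 100 ≈ 74.51%

0.7451 (74.51%)


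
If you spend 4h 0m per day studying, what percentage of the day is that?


16.7%

Time: 240 minutes
Day: 1440 minutes
Percentage = (240/1440) × 100 ≈ 16.7%


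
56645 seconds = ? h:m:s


Hours: 56645 ÷ 3600 = 15 remainder 2645
Minutes: 2645 ÷ 60 = 44 remainder 5
Seconds: 5

15h 44m 5s


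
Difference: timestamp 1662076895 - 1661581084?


Difference = 1662076895 - 1661581084 = 495811 seconds
In hours: 495811 / 3600 ≈ 137.7
In days: 495811 / 86400 ≈ 5.74

495811 seconds (137.7 hours / 5.74 days)


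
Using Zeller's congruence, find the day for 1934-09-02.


Sunday

Zeller's congruence:
q=2, m=9, k=34, j=19
h = (2 + ⌊13×10/5⌋ + 34 + ⌊34/4⌋ + ⌊19/4⌋ - 2×19) mod 7
= (2 + 26 + 34 + 8 + 4 - 38) mod 7
= 36 mod 7 = 1
h=1 → Sunday


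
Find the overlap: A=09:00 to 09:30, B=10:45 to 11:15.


0 minutes

Meeting A: 540-570 (in minutes from midnight)
Meeting B: 645-675
Overlap start = max(540, 645) = 645
Overlap end = min(570, 675) = 570
Overlap = max(0, 570 - 645) = 0 min


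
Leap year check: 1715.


No

Rules: divisible by 4 AND (not by 100 OR by 400)
1715 ÷ 4 = 428 remainder 3 → not divisible by 4
Not divisible by 4 → not a leap year


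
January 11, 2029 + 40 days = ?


February 20, 2029

Start: January 11, 2029
Add 40 days
January 11 → February 1: 31 - 11 + 1 = 21 days (40 - 21 = 19 left)
February 1 + 19 = February 20, 2029


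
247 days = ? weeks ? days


Weeks: 247 ÷ 7 = 35 remainder 2

35 weeks 2 days


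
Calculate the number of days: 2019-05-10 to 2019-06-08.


29 days

From May 10, 2019 to June 8, 2019
Rest of May 2019: 31 - 10 = 21
Days into June 2019: 8
Total = 21 + 8 = 29 days


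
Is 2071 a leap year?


Rules: divisible by 4 AND (not by 100 OR by 400)
2071 ÷ 4 = 517 remainder 3 → not divisible by 4
Not divisible by 4 → not a leap year

No


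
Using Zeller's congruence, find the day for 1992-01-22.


Wednesday

Zeller's congruence:
q=22, m=13, k=91, j=19
h = (22 + ⌊13×14/5⌋ + 91 + ⌊91/4⌋ + ⌊19/4⌋ - 2×19) mod 7
= (22 + 36 + 91 + 22 + 4 - 38) mod 7
= 137 mod 7 = 4
h=4 → Wednesday


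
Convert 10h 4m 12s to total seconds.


Hours: 10 × 3600 = 36000
Minutes: 4 × 60 = 240
Seconds: 12
Total = 36000 + 240 + 12 = 36252

36252 seconds


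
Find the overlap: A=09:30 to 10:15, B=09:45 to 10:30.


30 minutes

Meeting A: 570-615 (in minutes from midnight)
Meeting B: 585-630
Overlap start = max(570, 585) = 585
Overlap end = min(615, 630) = 615
Overlap = max(0, 615 - 585) = 30 min


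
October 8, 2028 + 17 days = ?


Start: October 8, 2028
Add 17 days
October 8 + 17 = October 25, 2028

October 25, 2028


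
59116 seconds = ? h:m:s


16h 25m 16s

Hours: 59116 ÷ 3600 = 16 remainder 1516
Minutes: 1516 ÷ 60 = 25 remainder 16
Seconds: 16


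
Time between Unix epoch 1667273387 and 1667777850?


Difference = 1667777850 - 1667273387 = 504463 seconds
In hours: 504463 / 3600 ≈ 140.1
In days: 504463 / 86400 ≈ 5.84

504463 seconds (140.1 hours / 5.84 days)


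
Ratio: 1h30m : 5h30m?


3:11 (0.27)

Duration 1: 90 minutes
Duration 2: 330 minutes
Ratio = 90:330
GCD = 30
Simplified = 3:11
As a decimal: 3/11 ≈ 0.27


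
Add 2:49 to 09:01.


Start: 541 minutes from midnight
Add: 169 minutes
Total: 710 minutes
Hours: 710 ÷ 60 = 11 remainder 50

11:50


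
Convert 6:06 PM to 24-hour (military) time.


18:06

Input: 6:06 PM
PM: 6 + 12 = 18


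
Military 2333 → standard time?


11:33 PM

Hour: 23
23 - 12 = 11 → PM


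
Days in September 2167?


Month: September (month 9)
September has 30 days

30 days


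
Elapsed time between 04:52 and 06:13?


End time in minutes: 6×60 + 13 = 373
Start time in minutes: 4×60 + 52 = 292
Difference = 373 - 292 = 81 minutes
= 1 hours 21 minutes

1h 21m


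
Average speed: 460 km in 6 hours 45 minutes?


Distance: 460 km
Time: 6h 45m = 405 min = 405/60 = 27/4 hours
Speed = 460 ÷ (27/4) = 460 × 4 / 27 = 1840/27 ≈ 68.1 km/h

68.1 km/h


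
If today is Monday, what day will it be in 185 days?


Thursday

Start: Monday (index 0)
(0 + 185) mod 7
= 185 mod 7
= 3
Index 3 → Thursday


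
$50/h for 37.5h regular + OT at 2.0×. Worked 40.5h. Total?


Regular: 37.5h × $50 = $1875.00
Overtime: 40.5 - 37.5 = 3.0h
OT pay: 3.0h × $50 × 2.0 = $300.00
Total = $1875.00 + $300.00 = $2175.00

$2175.00


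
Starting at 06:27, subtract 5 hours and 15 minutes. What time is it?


01:12

Start: 387 minutes from midnight
Subtract: 315 minutes
Remaining: 387 - 315 = 72
Hours: 1, Minutes: 12


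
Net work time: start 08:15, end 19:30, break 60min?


10h 15m (615 minutes)

Total time = (19×60+30) - (8×60+15)
= 1170 - 495 = 675 min
Minus break: 675 - 60 = 615 min
= 10h 15m


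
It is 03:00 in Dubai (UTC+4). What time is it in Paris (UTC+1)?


00:00

Time difference = UTC+1 - UTC+4 = -3 hours
New hour = (3 -3) mod 24
= 0 mod 24 = 0
Minutes unchanged → 00:00


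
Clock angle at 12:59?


35.5°

Hour hand (12 ≡ 0 on the dial): 0×30 + 59×0.5 = 29.5°
Minute hand = 59×6 = 354°
Difference = |29.5 - 354| = 324.5°
Since > 180°: 360 - 324.5 = 35.5°


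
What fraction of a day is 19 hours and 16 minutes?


0.8028 (80.28%)

Total minutes: 19×60 + 16 = 1156
Day = 24×60 = 1440 minutes
Fraction = 1156/1440 ≈ 0.8028
As a percentage: 1156/1440 × 100 ≈ 80.28%


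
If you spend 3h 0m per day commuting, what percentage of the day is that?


Time: 180 minutes
Day: 1440 minutes
Percentage = (180/1440) × 100 = 12.5%

12.5%


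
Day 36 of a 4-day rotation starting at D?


Shifts: A, B, C, D
Start: D (index 3)
Day 36: (3 + 36 - 1) mod 4
= 38 mod 4
= 2
Index 2 → shift C

Shift C


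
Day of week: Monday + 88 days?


Start: Monday (index 0)
(0 + 88) mod 7
= 88 mod 7
= 4
Index 4 → Friday

Friday


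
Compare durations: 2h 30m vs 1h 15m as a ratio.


2:1 (2.00)

Duration 1: 150 minutes
Duration 2: 75 minutes
Ratio = 150:75
GCD = 75
Simplified = 2:1
As a decimal: 2/1 = 2.00


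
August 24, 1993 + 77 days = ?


November 9, 1993

Start: August 24, 1993
Add 77 days
August 24 → September 1: 31 - 24 + 1 = 8 days (77 - 8 = 69 left)
September 1 → October 1: 30 - 1 + 1 = 30 days (69 - 30 = 39 left)
October 1 → November 1: 31 - 1 + 1 = 31 days (39 - 31 = 8 left)
November 1 + 8 = November 9, 1993


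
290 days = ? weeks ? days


41 weeks 3 days

Weeks: 290 ÷ 7 = 41 remainder 3


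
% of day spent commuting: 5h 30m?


Time: 330 minutes
Day: 1440 minutes
Percentage = (330/1440) × 100 ≈ 22.9%

22.9%


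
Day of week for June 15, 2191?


Wednesday

Zeller's congruence:
q=15, m=6, k=91, j=21
h = (15 + ⌊13×7/5⌋ + 91 + ⌊91/4⌋ + ⌊21/4⌋ - 2×21) mod 7
= (15 + 18 + 91 + 22 + 5 - 42) mod 7
= 109 mod 7 = 4
h=4 → Wednesday


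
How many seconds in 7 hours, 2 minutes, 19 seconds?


Hours: 7 × 3600 = 25200
Minutes: 2 × 60 = 120
Seconds: 19
Total = 25200 + 120 + 19 = 25339

25339 seconds


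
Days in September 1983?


Month: September (month 9)
September has 30 days

30 days


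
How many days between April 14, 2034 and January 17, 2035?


278 days

From April 14, 2034 to January 17, 2035
Rest of April 2034: 30 - 14 = 16
Full months: May 31, June 30, July 31, August 31, September 30, October 31, November 30, December 31
Days into January 2035: 17
Total = 16 + 31 + 30 + 31 + 31 + 30 + 31 + 30 + 31 + 17 = 278 days


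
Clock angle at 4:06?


Hour hand = 4×30 + 6×0.5 = 123.0°
Minute hand = 6×6 = 36°
Difference = |123.0 - 36| = 87.0°

87.0°


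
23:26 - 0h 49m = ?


Start: 1406 minutes from midnight
Subtract: 49 minutes
Remaining: 1406 - 49 = 1357
Hours: 22, Minutes: 37

22:37


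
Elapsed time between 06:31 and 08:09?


End time in minutes: 8×60 + 9 = 489
Start time in minutes: 6×60 + 31 = 391
Difference = 489 - 391 = 98 minutes
= 1 hours 38 minutes

1h 38m


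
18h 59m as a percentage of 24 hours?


0.7910 (79.10%)

Total minutes: 18×60 + 59 = 1139
Day = 24×60 = 1440 minutes
Fraction = 1139/1440 ≈ 0.7910
As a percentage: 1139/1440 × 100 ≈ 79.10%


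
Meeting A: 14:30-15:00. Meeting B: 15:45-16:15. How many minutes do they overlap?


0 minutes

Meeting A: 870-900 (in minutes from midnight)
Meeting B: 945-975
Overlap start = max(870, 945) = 945
Overlap end = min(900, 975) = 900
Overlap = max(0, 900 - 945) = 0 min


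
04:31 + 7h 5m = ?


Start: 271 minutes from midnight
Add: 425 minutes
Total: 696 minutes
Hours: 696 ÷ 60 = 11 remainder 36

11:36


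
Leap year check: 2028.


Rules: divisible by 4 AND (not by 100 OR by 400)
2028 ÷ 4 = 507 exactly → divisible by 4
2028 ÷ 100 = 20 remainder 28 → not divisible by 100
Divisible by 4 but not by 100 → leap year

Yes


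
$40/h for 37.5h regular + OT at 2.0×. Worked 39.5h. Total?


Regular: 37.5h × $40 = $1500.00
Overtime: 39.5 - 37.5 = 2.0h
OT pay: 2.0h × $40 × 2.0 = $160.00
Total = $1500.00 + $160.00 = $1660.00

$1660.00


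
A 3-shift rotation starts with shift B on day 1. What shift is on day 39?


Shift A

Shifts: A, B, C
Start: B (index 1)
Day 39: (1 + 39 - 1) mod 3
= 39 mod 3
= 0
Index 0 → shift A


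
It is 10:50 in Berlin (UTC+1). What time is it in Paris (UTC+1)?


Time difference = UTC+1 - UTC+1 = +0 hours
New hour = (10 + 0) mod 24
= 10 mod 24 = 10
Minutes unchanged → 10:50

10:50


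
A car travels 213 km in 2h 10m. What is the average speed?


Distance: 213 km
Time: 2h 10m = 130 min = 130/60 = 13/6 hours
Speed = 213 ÷ (13/6) = 213 × 6 / 13 = 1278/13 ≈ 98.3 km/h

98.3 km/h


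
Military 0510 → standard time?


5:10 AM

Hour: 5
5 < 12 → AM


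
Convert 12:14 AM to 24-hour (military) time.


Input: 12:14 AM
12 AM → 00 (midnight)

00:14


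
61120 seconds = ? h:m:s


Hours: 61120 ÷ 3600 = 16 remainder 3520
Minutes: 3520 ÷ 60 = 58 remainder 40
Seconds: 40

16h 58m 40s


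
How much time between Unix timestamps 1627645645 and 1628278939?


Difference = 1628278939 - 1627645645 = 633294 seconds
In hours: 633294 / 3600 ≈ 175.9
In days: 633294 / 86400 ≈ 7.33

633294 seconds (175.9 hours / 7.33 days)


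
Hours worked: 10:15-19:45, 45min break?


8h 45m (525 minutes)

Total time = (19×60+45) - (10×60+15)
= 1185 - 615 = 570 min
Minus break: 570 - 45 = 525 min
= 8h 45m


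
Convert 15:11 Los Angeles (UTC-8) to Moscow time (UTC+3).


Time difference = UTC+3 - UTC-8 = +11 hours
New hour = (15 + 11) mod 24
= 26 mod 24 = 2
Minutes unchanged → 02:11; 26 ≥ 24 → next day

02:11 (next day)


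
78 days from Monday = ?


Start: Monday (index 0)
(0 + 78) mod 7
= 78 mod 7
= 1
Index 1 → Tuesday

Tuesday


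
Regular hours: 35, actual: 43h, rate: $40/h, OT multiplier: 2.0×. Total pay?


Regular: 35h × $40 = $1400.00
Overtime: 43 - 35 = 8h
OT pay: 8h × $40 × 2.0 = $640.00
Total = $1400.00 + $640.00 = $2040.00

$2040.00


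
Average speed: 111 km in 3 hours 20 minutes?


Distance: 111 km
Time: 3h 20m = 200 min = 200/60 = 10/3 hours
Speed = 111 ÷ (10/3) = 111 × 3 / 10 = 333/10 = 33.3 km/h

33.3 km/h


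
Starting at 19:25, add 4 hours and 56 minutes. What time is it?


00:21 (next day)

Start: 1165 minutes from midnight
Add: 296 minutes
Total: 1461 minutes
Hours: 1461 ÷ 60 = 24 remainder 21
24 ≥ 24 → 24 - 24 = 0 (next day)


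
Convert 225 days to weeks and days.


Weeks: 225 ÷ 7 = 32 remainder 1

32 weeks 1 days


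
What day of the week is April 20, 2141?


Thursday

Zeller's congruence:
q=20, m=4, k=41, j=21
h = (20 + ⌊13×5/5⌋ + 41 + ⌊41/4⌋ + ⌊21/4⌋ - 2×21) mod 7
= (20 + 13 + 41 + 10 + 5 - 42) mod 7
= 47 mod 7 = 5
h=5 → Thursday


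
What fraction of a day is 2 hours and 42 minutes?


Total minutes: 2×60 + 42 = 162
Day = 24×60 = 1440 minutes
Fraction = 162/1440 = 0.1125
As a percentage: 162/1440 × 100 = 11.25%

0.1125 (11.25%)


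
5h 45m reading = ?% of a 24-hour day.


24.0%

Time: 345 minutes
Day: 1440 minutes
Percentage = (345/1440) × 100 ≈ 24.0%


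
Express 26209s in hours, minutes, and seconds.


Hours: 26209 ÷ 3600 = 7 remainder 1009
Minutes: 1009 ÷ 60 = 16 remainder 49
Seconds: 49

7h 16m 49s


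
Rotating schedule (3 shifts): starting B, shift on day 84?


Shift A

Shifts: A, B, C
Start: B (index 1)
Day 84: (1 + 84 - 1) mod 3
= 84 mod 3
= 0
Index 0 → shift A


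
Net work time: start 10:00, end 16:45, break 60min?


5h 45m (345 minutes)

Total time = (16×60+45) - (10×60+0)
= 1005 - 600 = 405 min
Minus break: 405 - 60 = 345 min
= 5h 45m


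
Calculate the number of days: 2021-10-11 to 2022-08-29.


From October 11, 2021 to August 29, 2022
Rest of October 2021: 31 - 11 = 20
Full months: November 30, December 31, January 31, February 2022 28, March 31, April 30, May 31, June 30, July 31
Days into August 2022: 29
Total = 20 + 30 + 31 + 31 + 28 + 31 + 30 + 31 + 30 + 31 + 29 = 322 days

322 days


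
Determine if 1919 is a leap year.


No

Rules: divisible by 4 AND (not by 100 OR by 400)
1919 ÷ 4 = 479 remainder 3 → not divisible by 4
Not divisible by 4 → not a leap year


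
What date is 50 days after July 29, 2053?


Start: July 29, 2053
Add 50 days
July 29 → August 1: 31 - 29 + 1 = 3 days (50 - 3 = 47 left)
August 1 → September 1: 31 - 1 + 1 = 31 days (47 - 31 = 16 left)
September 1 + 16 = September 17, 2053

September 17, 2053


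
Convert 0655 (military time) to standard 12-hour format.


Hour: 6
6 < 12 → AM

6:55 AM


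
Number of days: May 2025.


Month: May (month 5)
May has 31 days

31 days


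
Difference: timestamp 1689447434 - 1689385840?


Difference = 1689447434 - 1689385840 = 61594 seconds
In hours: 61594 / 3600 ≈ 17.1
In days: 61594 / 86400 ≈ 0.71

61594 seconds (17.1 hours / 0.71 days)


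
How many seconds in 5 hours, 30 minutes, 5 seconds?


19805 seconds

Hours: 5 × 3600 = 18000
Minutes: 30 × 60 = 1800
Seconds: 5
Total = 18000 + 1800 + 5 = 19805


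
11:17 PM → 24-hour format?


23:17

Input: 11:17 PM
PM: 11 + 12 = 23


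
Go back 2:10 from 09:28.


Start: 568 minutes from midnight
Subtract: 130 minutes
Remaining: 568 - 130 = 438
Hours: 7, Minutes: 18

07:18


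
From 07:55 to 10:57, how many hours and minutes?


3h 2m

End time in minutes: 10×60 + 57 = 657
Start time in minutes: 7×60 + 55 = 475
Difference = 657 - 475 = 182 minutes
= 3 hours 2 minutes


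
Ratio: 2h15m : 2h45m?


Duration 1: 135 minutes
Duration 2: 165 minutes
Ratio = 135:165
GCD = 15
Simplified = 9:11
As a decimal: 9/11 ≈ 0.82

9:11 (0.82)


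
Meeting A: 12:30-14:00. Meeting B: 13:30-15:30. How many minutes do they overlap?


Meeting A: 750-840 (in minutes from midnight)
Meeting B: 810-930
Overlap start = max(750, 810) = 810
Overlap end = min(840, 930) = 840
Overlap = max(0, 840 - 810) = 30 min

30 minutes


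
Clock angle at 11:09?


Hour hand = 11×30 + 9×0.5 = 334.5°
Minute hand = 9×6 = 54°
Difference = |334.5 - 54| = 280.5°
Since > 180°: 360 - 280.5 = 79.5°

79.5°


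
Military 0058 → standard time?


12:58 AM

Hour: 0
0 → 12 AM (midnight)


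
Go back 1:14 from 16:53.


15:39

Start: 1013 minutes from midnight
Subtract: 74 minutes
Remaining: 1013 - 74 = 939
Hours: 15, Minutes: 39


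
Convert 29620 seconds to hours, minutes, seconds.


Hours: 29620 ÷ 3600 = 8 remainder 820
Minutes: 820 ÷ 60 = 13 remainder 40
Seconds: 40

8h 13m 40s


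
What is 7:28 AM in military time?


07:28

Input: 7:28 AM
AM hour stays: 7


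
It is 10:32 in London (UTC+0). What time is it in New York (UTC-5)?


Time difference = UTC-5 - UTC+0 = -5 hours
New hour = (10 -5) mod 24
= 5 mod 24 = 5
Minutes unchanged → 05:32

05:32


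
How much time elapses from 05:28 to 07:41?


End time in minutes: 7×60 + 41 = 461
Start time in minutes: 5×60 + 28 = 328
Difference = 461 - 328 = 133 minutes
= 2 hours 13 minutes

2h 13m


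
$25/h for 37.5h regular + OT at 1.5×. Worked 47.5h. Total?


$1312.50

Regular: 37.5h × $25 = $937.50
Overtime: 47.5 - 37.5 = 10.0h
OT pay: 10.0h × $25 × 1.5 = $375.00
Total = $937.50 + $375.00 = $1312.50


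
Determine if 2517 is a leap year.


Rules: divisible by 4 AND (not by 100 OR by 400)
2517 ÷ 4 = 629 remainder 1 → not divisible by 4
Not divisible by 4 → not a leap year

No


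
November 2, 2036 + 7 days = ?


November 9, 2036

Start: November 2, 2036
Add 7 days
November 2 + 7 = November 9, 2036


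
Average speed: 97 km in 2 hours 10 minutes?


44.8 km/h

Distance: 97 km
Time: 2h 10m = 130 min = 130/60 = 13/6 hours
Speed = 97 ÷ (13/6) = 97 × 6 / 13 = 582/13 ≈ 44.8 km/h


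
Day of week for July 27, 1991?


Zeller's congruence:
q=27, m=7, k=91, j=19
h = (27 + ⌊13×8/5⌋ + 91 + ⌊91/4⌋ + ⌊19/4⌋ - 2×19) mod 7
= (27 + 20 + 91 + 22 + 4 - 38) mod 7
= 126 mod 7 = 0
h=0 → Saturday

Saturday


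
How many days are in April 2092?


30 days

Month: April (month 4)
April has 30 days


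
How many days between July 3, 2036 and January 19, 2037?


From July 3, 2036 to January 19, 2037
Rest of July 2036: 31 - 3 = 28
Full months: August 31, September 30, October 31, November 30, December 31
Days into January 2037: 19
Total = 28 + 31 + 30 + 31 + 30 + 31 + 19 = 200 days

200 days


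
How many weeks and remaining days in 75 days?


Weeks: 75 ÷ 7 = 10 remainder 5

10 weeks 5 days


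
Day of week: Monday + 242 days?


Friday

Start: Monday (index 0)
(0 + 242) mod 7
= 242 mod 7
= 4
Index 4 → Friday


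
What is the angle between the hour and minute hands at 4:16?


Hour hand = 4×30 + 16×0.5 = 128.0°
Minute hand = 16×6 = 96°
Difference = |128.0 - 96| = 32.0°

32.0°


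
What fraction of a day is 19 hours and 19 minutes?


0.8049 (80.49%)

Total minutes: 19×60 + 19 = 1159
Day = 24×60 = 1440 minutes
Fraction = 1159/1440 ≈ 0.8049
As a percentage: 1159/1440 × 100 ≈ 80.49%


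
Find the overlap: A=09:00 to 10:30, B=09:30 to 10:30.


Meeting A: 540-630 (in minutes from midnight)
Meeting B: 570-630
Overlap start = max(540, 570) = 570
Overlap end = min(630, 630) = 630
Overlap = max(0, 630 - 570) = 60 min

60 minutes


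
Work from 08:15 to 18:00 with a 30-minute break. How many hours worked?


9h 15m (555 minutes)

Total time = (18×60+0) - (8×60+15)
= 1080 - 495 = 585 min
Minus break: 585 - 30 = 555 min
= 9h 15m


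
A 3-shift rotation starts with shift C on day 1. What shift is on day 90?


Shifts: A, B, C
Start: C (index 2)
Day 90: (2 + 90 - 1) mod 3
= 91 mod 3
= 1
Index 1 → shift B

Shift B


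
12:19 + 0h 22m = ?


Start: 739 minutes from midnight
Add: 22 minutes
Total: 761 minutes
Hours: 761 ÷ 60 = 12 remainder 41

12:41


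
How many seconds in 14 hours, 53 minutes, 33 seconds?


Hours: 14 × 3600 = 50400
Minutes: 53 × 60 = 3180
Seconds: 33
Total = 50400 + 3180 + 33 = 53613

53613 seconds


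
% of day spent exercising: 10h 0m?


41.7%

Time: 600 minutes
Day: 1440 minutes
Percentage = (600/1440) × 100 ≈ 41.7%


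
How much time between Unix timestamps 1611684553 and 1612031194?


346641 seconds (96.3 hours / 4.01 days)

Difference = 1612031194 - 1611684553 = 346641 seconds
In hours: 346641 / 3600 ≈ 96.3
In days: 346641 / 86400 ≈ 4.01


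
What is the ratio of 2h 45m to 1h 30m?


Duration 1: 165 minutes
Duration 2: 90 minutes
Ratio = 165:90
GCD = 15
Simplified = 11:6
As a decimal: 11/6 ≈ 1.83

11:6 (1.83)


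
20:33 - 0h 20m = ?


20:13

Start: 1233 minutes from midnight
Subtract: 20 minutes
Remaining: 1233 - 20 = 1213
Hours: 20, Minutes: 13


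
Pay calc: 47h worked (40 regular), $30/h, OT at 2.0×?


$1620.00

Regular: 40h × $30 = $1200.00
Overtime: 47 - 40 = 7h
OT pay: 7h × $30 × 2.0 = $420.00
Total = $1200.00 + $420.00 = $1620.00


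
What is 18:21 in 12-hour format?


6:21 PM

Hour: 18
18 - 12 = 6 → PM


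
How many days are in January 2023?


Month: January (month 1)
January has 31 days

31 days


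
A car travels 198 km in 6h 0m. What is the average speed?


Distance: 198 km
Time: 6 hours
Speed = 198 / 6 = 33.0 km/h

33.0 km/h


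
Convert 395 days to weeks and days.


Weeks: 395 ÷ 7 = 56 remainder 3

56 weeks 3 days


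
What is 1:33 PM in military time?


Input: 1:33 PM
PM: 1 + 12 = 13

13:33


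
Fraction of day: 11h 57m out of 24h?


0.4979 (49.79%)

Total minutes: 11×60 + 57 = 717
Day = 24×60 = 1440 minutes
Fraction = 717/1440 ≈ 0.4979
As a percentage: 717/1440 × 100 ≈ 49.79%


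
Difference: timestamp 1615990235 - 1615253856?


Difference = 1615990235 - 1615253856 = 736379 seconds
In hours: 736379 / 3600 ≈ 204.5
In days: 736379 / 86400 ≈ 8.52

736379 seconds (204.5 hours / 8.52 days)


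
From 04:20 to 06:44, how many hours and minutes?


2h 24m

End time in minutes: 6×60 + 44 = 404
Start time in minutes: 4×60 + 20 = 260
Difference = 404 - 260 = 144 minutes
= 2 hours 24 minutes


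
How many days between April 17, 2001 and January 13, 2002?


271 days

From April 17, 2001 to January 13, 2002
Rest of April 2001: 30 - 17 = 13
Full months: May 31, June 30, July 31, August 31, September 30, October 31, November 30, December 31
Days into January 2002: 13
Total = 13 + 31 + 30 + 31 + 31 + 30 + 31 + 30 + 31 + 13 = 271 days


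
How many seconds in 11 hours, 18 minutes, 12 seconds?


40692 seconds

Hours: 11 × 3600 = 39600
Minutes: 18 × 60 = 1080
Seconds: 12
Total = 39600 + 1080 + 12 = 40692


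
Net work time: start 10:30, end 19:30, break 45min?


8h 15m (495 minutes)

Total time = (19×60+30) - (10×60+30)
= 1170 - 630 = 540 min
Minus break: 540 - 45 = 495 min
= 8h 15m


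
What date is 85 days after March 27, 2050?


Start: March 27, 2050
Add 85 days
March 27 → April 1: 31 - 27 + 1 = 5 days (85 - 5 = 80 left)
April 1 → May 1: 30 - 1 + 1 = 30 days (80 - 30 = 50 left)
May 1 → June 1: 31 - 1 + 1 = 31 days (50 - 31 = 19 left)
June 1 + 19 = June 20, 2050

June 20, 2050
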